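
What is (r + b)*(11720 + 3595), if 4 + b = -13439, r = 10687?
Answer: -42208140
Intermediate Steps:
b = -13443 (b = -4 - 13439 = -13443)
(r + b)*(11720 + 3595) = (10687 - 13443)*(11720 + 3595) = -2756*15315 = -42208140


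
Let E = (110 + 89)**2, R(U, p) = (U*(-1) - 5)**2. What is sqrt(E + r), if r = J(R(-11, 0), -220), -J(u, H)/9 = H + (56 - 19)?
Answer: 4*sqrt(2578) ≈ 203.10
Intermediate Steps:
R(U, p) = (-5 - U)**2 (R(U, p) = (-U - 5)**2 = (-5 - U)**2)
J(u, H) = -333 - 9*H (J(u, H) = -9*(H + (56 - 19)) = -9*(H + 37) = -9*(37 + H) = -333 - 9*H)
r = 1647 (r = -333 - 9*(-220) = -333 + 1980 = 1647)
E = 39601 (E = 199**2 = 39601)
sqrt(E + r) = sqrt(39601 + 1647) = sqrt(41248) = 4*sqrt(2578)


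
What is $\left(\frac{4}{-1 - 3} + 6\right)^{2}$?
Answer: $25$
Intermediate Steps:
$\left(\frac{4}{-1 - 3} + 6\right)^{2} = \left(\frac{4}{-4} + 6\right)^{2} = \left(4 \left(- \frac{1}{4}\right) + 6\right)^{2} = \left(-1 + 6\right)^{2} = 5^{2} = 25$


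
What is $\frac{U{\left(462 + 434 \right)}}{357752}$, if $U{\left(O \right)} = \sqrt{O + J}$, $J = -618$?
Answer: $\frac{\sqrt{278}}{357752} \approx 4.6606 \cdot 10^{-5}$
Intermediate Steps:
$U{\left(O \right)} = \sqrt{-618 + O}$ ($U{\left(O \right)} = \sqrt{O - 618} = \sqrt{-618 + O}$)
$\frac{U{\left(462 + 434 \right)}}{357752} = \frac{\sqrt{-618 + \left(462 + 434\right)}}{357752} = \sqrt{-618 + 896} \cdot \frac{1}{357752} = \sqrt{278} \cdot \frac{1}{357752} = \frac{\sqrt{278}}{357752}$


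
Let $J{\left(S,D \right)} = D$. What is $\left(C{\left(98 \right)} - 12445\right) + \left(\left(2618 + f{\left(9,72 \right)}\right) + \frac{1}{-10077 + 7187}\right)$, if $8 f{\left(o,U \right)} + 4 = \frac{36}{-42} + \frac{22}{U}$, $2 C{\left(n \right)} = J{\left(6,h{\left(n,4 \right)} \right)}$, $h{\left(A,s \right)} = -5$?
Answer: $- \frac{28636171463}{2913120} \approx -9830.1$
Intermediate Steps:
$C{\left(n \right)} = - \frac{5}{2}$ ($C{\left(n \right)} = \frac{1}{2} \left(-5\right) = - \frac{5}{2}$)
$f{\left(o,U \right)} = - \frac{17}{28} + \frac{11}{4 U}$ ($f{\left(o,U \right)} = - \frac{1}{2} + \frac{\frac{36}{-42} + \frac{22}{U}}{8} = - \frac{1}{2} + \frac{36 \left(- \frac{1}{42}\right) + \frac{22}{U}}{8} = - \frac{1}{2} + \frac{- \frac{6}{7} + \frac{22}{U}}{8} = - \frac{1}{2} - \left(\frac{3}{28} - \frac{11}{4 U}\right) = - \frac{17}{28} + \frac{11}{4 U}$)
$\left(C{\left(98 \right)} - 12445\right) + \left(\left(2618 + f{\left(9,72 \right)}\right) + \frac{1}{-10077 + 7187}\right) = \left(- \frac{5}{2} - 12445\right) + \left(\left(2618 + \frac{77 - 1224}{28 \cdot 72}\right) + \frac{1}{-10077 + 7187}\right) = - \frac{24895}{2} + \left(\left(2618 + \frac{1}{28} \cdot \frac{1}{72} \left(77 - 1224\right)\right) + \frac{1}{-2890}\right) = - \frac{24895}{2} + \left(\left(2618 + \frac{1}{28} \cdot \frac{1}{72} \left(-1147\right)\right) - \frac{1}{2890}\right) = - \frac{24895}{2} + \left(\left(2618 - \frac{1147}{2016}\right) - \frac{1}{2890}\right) = - \frac{24895}{2} + \left(\frac{5276741}{2016} - \frac{1}{2890}\right) = - \frac{24895}{2} + \frac{7624889737}{2913120} = - \frac{28636171463}{2913120}$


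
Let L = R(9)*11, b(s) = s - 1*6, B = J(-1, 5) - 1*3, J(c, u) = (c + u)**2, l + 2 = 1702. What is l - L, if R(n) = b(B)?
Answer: 1623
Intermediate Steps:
l = 1700 (l = -2 + 1702 = 1700)
B = 13 (B = (-1 + 5)**2 - 1*3 = 4**2 - 3 = 16 - 3 = 13)
b(s) = -6 + s (b(s) = s - 6 = -6 + s)
R(n) = 7 (R(n) = -6 + 13 = 7)
L = 77 (L = 7*11 = 77)
l - L = 1700 - 1*77 = 1700 - 77 = 1623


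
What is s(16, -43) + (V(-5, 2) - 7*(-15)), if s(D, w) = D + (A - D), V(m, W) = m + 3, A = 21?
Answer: 124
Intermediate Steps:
V(m, W) = 3 + m
s(D, w) = 21 (s(D, w) = D + (21 - D) = 21)
s(16, -43) + (V(-5, 2) - 7*(-15)) = 21 + ((3 - 5) - 7*(-15)) = 21 + (-2 + 105) = 21 + 103 = 124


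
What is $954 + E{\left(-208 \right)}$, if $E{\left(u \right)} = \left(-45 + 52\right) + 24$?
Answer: $985$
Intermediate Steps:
$E{\left(u \right)} = 31$ ($E{\left(u \right)} = 7 + 24 = 31$)
$954 + E{\left(-208 \right)} = 954 + 31 = 985$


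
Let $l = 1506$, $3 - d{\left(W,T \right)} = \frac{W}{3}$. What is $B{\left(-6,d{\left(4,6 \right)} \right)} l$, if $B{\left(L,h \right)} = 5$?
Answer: $7530$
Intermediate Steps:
$d{\left(W,T \right)} = 3 - \frac{W}{3}$
$B{\left(-6,d{\left(4,6 \right)} \right)} l = 5 \cdot 1506 = 7530$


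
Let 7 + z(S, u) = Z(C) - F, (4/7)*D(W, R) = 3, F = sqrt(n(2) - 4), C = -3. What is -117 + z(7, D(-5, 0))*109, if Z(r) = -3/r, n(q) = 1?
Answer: -771 - 109*I*sqrt(3) ≈ -771.0 - 188.79*I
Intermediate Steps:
F = I*sqrt(3) (F = sqrt(1 - 4) = sqrt(-3) = I*sqrt(3) ≈ 1.732*I)
D(W, R) = 21/4 (D(W, R) = (7/4)*3 = 21/4)
z(S, u) = -6 - I*sqrt(3) (z(S, u) = -7 + (-3/(-3) - I*sqrt(3)) = -7 + (-3*(-1/3) - I*sqrt(3)) = -7 + (1 - I*sqrt(3)) = -6 - I*sqrt(3))
-117 + z(7, D(-5, 0))*109 = -117 + (-6 - I*sqrt(3))*109 = -117 + (-654 - 109*I*sqrt(3)) = -771 - 109*I*sqrt(3)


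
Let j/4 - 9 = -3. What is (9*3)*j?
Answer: 648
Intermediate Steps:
j = 24 (j = 36 + 4*(-3) = 36 - 12 = 24)
(9*3)*j = (9*3)*24 = 27*24 = 648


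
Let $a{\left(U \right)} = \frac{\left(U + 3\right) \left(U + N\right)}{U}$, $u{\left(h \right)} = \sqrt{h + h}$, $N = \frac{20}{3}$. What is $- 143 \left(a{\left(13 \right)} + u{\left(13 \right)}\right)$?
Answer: $- \frac{10384}{3} - 143 \sqrt{26} \approx -4190.5$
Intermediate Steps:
$N = \frac{20}{3}$ ($N = 20 \cdot \frac{1}{3} = \frac{20}{3} \approx 6.6667$)
$u{\left(h \right)} = \sqrt{2} \sqrt{h}$ ($u{\left(h \right)} = \sqrt{2 h} = \sqrt{2} \sqrt{h}$)
$a{\left(U \right)} = \frac{\left(3 + U\right) \left(\frac{20}{3} + U\right)}{U}$ ($a{\left(U \right)} = \frac{\left(U + 3\right) \left(U + \frac{20}{3}\right)}{U} = \frac{\left(3 + U\right) \left(\frac{20}{3} + U\right)}{U}$)
$- 143 \left(a{\left(13 \right)} + u{\left(13 \right)}\right) = - 143 \left(\left(\frac{29}{3} + 13 + \frac{20}{13}\right) + \sqrt{2} \sqrt{13}\right) = - 143 \left(\left(\frac{29}{3} + 13 + 20 \cdot \frac{1}{13}\right) + \sqrt{26}\right) = - 143 \left(\left(\frac{29}{3} + 13 + \frac{20}{13}\right) + \sqrt{26}\right) = - 143 \left(\frac{944}{39} + \sqrt{26}\right) = - \frac{10384}{3} - 143 \sqrt{26}$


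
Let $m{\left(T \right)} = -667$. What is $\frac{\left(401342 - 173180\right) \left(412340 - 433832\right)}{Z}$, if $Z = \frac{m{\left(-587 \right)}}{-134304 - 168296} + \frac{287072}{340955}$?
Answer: $- \frac{33728332862174068800}{5806360279} \approx -5.8089 \cdot 10^{9}$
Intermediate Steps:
$Z = \frac{17419080837}{20634596600}$ ($Z = - \frac{667}{-134304 - 168296} + \frac{287072}{340955} = - \frac{667}{-134304 - 168296} + 287072 \cdot \frac{1}{340955} = - \frac{667}{-302600} + \frac{287072}{340955} = \left(-667\right) \left(- \frac{1}{302600}\right) + \frac{287072}{340955} = \frac{667}{302600} + \frac{287072}{340955} = \frac{17419080837}{20634596600} \approx 0.84417$)
$\frac{\left(401342 - 173180\right) \left(412340 - 433832\right)}{Z} = \frac{\left(401342 - 173180\right) \left(412340 - 433832\right)}{\frac{17419080837}{20634596600}} = 228162 \left(-21492\right) \frac{20634596600}{17419080837} = \left(-4903657704\right) \frac{20634596600}{17419080837} = - \frac{33728332862174068800}{5806360279}$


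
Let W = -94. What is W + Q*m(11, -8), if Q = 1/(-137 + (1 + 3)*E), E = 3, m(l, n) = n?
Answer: -11742/125 ≈ -93.936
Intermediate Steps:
Q = -1/125 (Q = 1/(-137 + (1 + 3)*3) = 1/(-137 + 4*3) = 1/(-137 + 12) = 1/(-125) = -1/125 ≈ -0.0080000)
W + Q*m(11, -8) = -94 - 1/125*(-8) = -94 + 8/125 = -11742/125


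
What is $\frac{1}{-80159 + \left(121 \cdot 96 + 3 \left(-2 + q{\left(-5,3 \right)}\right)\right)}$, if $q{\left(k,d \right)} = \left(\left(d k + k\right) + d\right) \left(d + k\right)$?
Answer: $- \frac{1}{68447} \approx -1.461 \cdot 10^{-5}$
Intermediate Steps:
$q{\left(k,d \right)} = \left(d + k\right) \left(d + k + d k\right)$ ($q{\left(k,d \right)} = \left(\left(k + d k\right) + d\right) \left(d + k\right) = \left(d + k + d k\right) \left(d + k\right) = \left(d + k\right) \left(d + k + d k\right)$)
$\frac{1}{-80159 + \left(121 \cdot 96 + 3 \left(-2 + q{\left(-5,3 \right)}\right)\right)} = \frac{1}{-80159 + \left(121 \cdot 96 + 3 \left(-2 + \left(3^{2} + \left(-5\right)^{2} + 3 \left(-5\right)^{2} - 5 \cdot 3^{2} + 2 \cdot 3 \left(-5\right)\right)\right)\right)} = \frac{1}{-80159 + \left(11616 + 3 \left(-2 + \left(9 + 25 + 3 \cdot 25 - 45 - 30\right)\right)\right)} = \frac{1}{-80159 + \left(11616 + 3 \left(-2 + \left(9 + 25 + 75 - 45 - 30\right)\right)\right)} = \frac{1}{-80159 + \left(11616 + 3 \left(-2 + 34\right)\right)} = \frac{1}{-80159 + \left(11616 + 3 \cdot 32\right)} = \frac{1}{-80159 + \left(11616 + 96\right)} = \frac{1}{-80159 + 11712} = \frac{1}{-68447} = - \frac{1}{68447}$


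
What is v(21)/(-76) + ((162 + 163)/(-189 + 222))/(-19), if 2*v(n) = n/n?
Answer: -2633/5016 ≈ -0.52492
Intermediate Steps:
v(n) = 1/2 (v(n) = (n/n)/2 = (1/2)*1 = 1/2)
v(21)/(-76) + ((162 + 163)/(-189 + 222))/(-19) = (1/2)/(-76) + ((162 + 163)/(-189 + 222))/(-19) = (1/2)*(-1/76) + (325/33)*(-1/19) = -1/152 + (325*(1/33))*(-1/19) = -1/152 + (325/33)*(-1/19) = -1/152 - 325/627 = -2633/5016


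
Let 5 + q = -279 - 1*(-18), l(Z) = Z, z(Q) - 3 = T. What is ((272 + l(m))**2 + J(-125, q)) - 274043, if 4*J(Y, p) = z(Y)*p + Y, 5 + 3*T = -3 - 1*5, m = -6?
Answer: -2438755/12 ≈ -2.0323e+5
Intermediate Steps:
T = -13/3 (T = -5/3 + (-3 - 1*5)/3 = -5/3 + (-3 - 5)/3 = -5/3 + (1/3)*(-8) = -5/3 - 8/3 = -13/3 ≈ -4.3333)
z(Q) = -4/3 (z(Q) = 3 - 13/3 = -4/3)
q = -266 (q = -5 + (-279 - 1*(-18)) = -5 + (-279 + 18) = -5 - 261 = -266)
J(Y, p) = -p/3 + Y/4 (J(Y, p) = (-4*p/3 + Y)/4 = (Y - 4*p/3)/4 = -p/3 + Y/4)
((272 + l(m))**2 + J(-125, q)) - 274043 = ((272 - 6)**2 + (-1/3*(-266) + (1/4)*(-125))) - 274043 = (266**2 + (266/3 - 125/4)) - 274043 = (70756 + 689/12) - 274043 = 849761/12 - 274043 = -2438755/12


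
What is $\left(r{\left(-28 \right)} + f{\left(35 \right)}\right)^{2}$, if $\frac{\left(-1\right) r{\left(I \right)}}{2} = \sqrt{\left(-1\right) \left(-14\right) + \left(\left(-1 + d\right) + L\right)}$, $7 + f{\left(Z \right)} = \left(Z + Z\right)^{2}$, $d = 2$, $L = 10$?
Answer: $23843689$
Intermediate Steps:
$f{\left(Z \right)} = -7 + 4 Z^{2}$ ($f{\left(Z \right)} = -7 + \left(Z + Z\right)^{2} = -7 + \left(2 Z\right)^{2} = -7 + 4 Z^{2}$)
$r{\left(I \right)} = -10$ ($r{\left(I \right)} = - 2 \sqrt{\left(-1\right) \left(-14\right) + \left(\left(-1 + 2\right) + 10\right)} = - 2 \sqrt{14 + \left(1 + 10\right)} = - 2 \sqrt{14 + 11} = - 2 \sqrt{25} = \left(-2\right) 5 = -10$)
$\left(r{\left(-28 \right)} + f{\left(35 \right)}\right)^{2} = \left(-10 - \left(7 - 4 \cdot 35^{2}\right)\right)^{2} = \left(-10 + \left(-7 + 4 \cdot 1225\right)\right)^{2} = \left(-10 + \left(-7 + 4900\right)\right)^{2} = \left(-10 + 4893\right)^{2} = 4883^{2} = 23843689$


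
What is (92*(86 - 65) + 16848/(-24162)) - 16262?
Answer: -57709718/4027 ≈ -14331.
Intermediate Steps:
(92*(86 - 65) + 16848/(-24162)) - 16262 = (92*21 + 16848*(-1/24162)) - 16262 = (1932 - 2808/4027) - 16262 = 7777356/4027 - 16262 = -57709718/4027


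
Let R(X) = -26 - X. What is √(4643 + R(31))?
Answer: √4586 ≈ 67.720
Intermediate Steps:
√(4643 + R(31)) = √(4643 + (-26 - 1*31)) = √(4643 + (-26 - 31)) = √(4643 - 57) = √4586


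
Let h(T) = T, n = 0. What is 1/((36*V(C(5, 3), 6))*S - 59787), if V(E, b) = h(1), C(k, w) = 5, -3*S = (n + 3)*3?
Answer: -1/59895 ≈ -1.6696e-5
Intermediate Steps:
S = -3 (S = -(0 + 3)*3/3 = -3 ≈ -3.0000)
V(E, b) = 1
1/((36*V(C(5, 3), 6))*S - 59787) = 1/((36*1)*(-3) - 59787) = 1/(36*(-3) - 59787) = 1/(-108 - 59787) = 1/(-59895) = -1/59895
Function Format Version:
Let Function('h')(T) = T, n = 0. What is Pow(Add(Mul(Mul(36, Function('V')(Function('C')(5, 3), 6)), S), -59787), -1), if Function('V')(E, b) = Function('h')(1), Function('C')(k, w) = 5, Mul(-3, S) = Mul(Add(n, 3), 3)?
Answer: Rational(-1, 59895) ≈ -1.6696e-5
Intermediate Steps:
S = -3 (S = Mul(Rational(-1, 3), Mul(Add(0, 3), 3)) = Mul(Rational(-1, 3), Mul(3, 3)) = Mul(Rational(-1, 3), 9) = -3)
Function('V')(E, b) = 1
Pow(Add(Mul(Mul(36, Function('V')(Function('C')(5, 3), 6)), S), -59787), -1) = Pow(Add(Mul(Mul(36, 1), -3), -59787), -1) = Pow(Add(Mul(36, -3), -59787), -1) = Pow(Add(-108, -59787), -1) = Pow(-59895, -1) = Rational(-1, 59895)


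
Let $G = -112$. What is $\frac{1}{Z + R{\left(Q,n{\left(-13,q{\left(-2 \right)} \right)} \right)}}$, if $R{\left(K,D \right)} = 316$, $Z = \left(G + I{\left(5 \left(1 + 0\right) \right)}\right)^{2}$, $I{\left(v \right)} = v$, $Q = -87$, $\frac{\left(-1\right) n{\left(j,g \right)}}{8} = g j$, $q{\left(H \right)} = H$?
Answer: $\frac{1}{11765} \approx 8.4998 \cdot 10^{-5}$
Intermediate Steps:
$n{\left(j,g \right)} = - 8 g j$
$Z = 11449$ ($Z = \left(-112 + 5 \left(1 + 0\right)\right)^{2} = \left(-112 + 5 \cdot 1\right)^{2} = \left(-112 + 5\right)^{2} = \left(-107\right)^{2} = 11449$)
$\frac{1}{Z + R{\left(Q,n{\left(-13,q{\left(-2 \right)} \right)} \right)}} = \frac{1}{11449 + 316} = \frac{1}{11765}$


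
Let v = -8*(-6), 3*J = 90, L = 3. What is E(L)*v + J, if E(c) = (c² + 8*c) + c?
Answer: 1758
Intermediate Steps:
J = 30 (J = (⅓)*90 = 30)
v = 48
E(c) = c² + 9*c
E(L)*v + J = (3*(9 + 3))*48 + 30 = (3*12)*48 + 30 = 36*48 + 30 = 1728 + 30 = 1758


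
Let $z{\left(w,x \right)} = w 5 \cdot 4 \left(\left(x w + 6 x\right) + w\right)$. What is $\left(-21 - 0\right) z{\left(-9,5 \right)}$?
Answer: $-90720$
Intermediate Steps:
$z{\left(w,x \right)} = 20 w \left(w + 6 x + w x\right)$ ($z{\left(w,x \right)} = 5 w 4 \left(\left(w x + 6 x\right) + w\right) = 20 w \left(\left(6 x + w x\right) + w\right) = 20 w \left(w + 6 x + w x\right)$)
$\left(-21 - 0\right) z{\left(-9,5 \right)} = \left(-21 - 0\right) 20 \left(-9\right) \left(-9 + 6 \cdot 5 - 45\right) = \left(-21 + 0\right) 20 \left(-9\right) \left(-9 + 30 - 45\right) = - 21 \cdot 20 \left(-9\right) \left(-24\right) = \left(-21\right) 4320 = -90720$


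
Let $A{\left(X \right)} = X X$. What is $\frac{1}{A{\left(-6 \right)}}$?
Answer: $\frac{1}{36} \approx 0.027778$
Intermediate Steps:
$A{\left(X \right)} = X^{2}$
$\frac{1}{A{\left(-6 \right)}} = \frac{1}{\left(-6\right)^{2}} = \frac{1}{36}$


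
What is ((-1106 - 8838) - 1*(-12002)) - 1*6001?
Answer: -3943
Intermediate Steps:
((-1106 - 8838) - 1*(-12002)) - 1*6001 = (-9944 + 12002) - 6001 = 2058 - 6001 = -3943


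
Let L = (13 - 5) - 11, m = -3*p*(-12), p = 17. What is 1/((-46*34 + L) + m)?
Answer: -1/955 ≈ -0.0010471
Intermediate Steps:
m = 612 (m = -3*17*(-12) = -51*(-12) = 612)
L = -3 (L = 8 - 11 = -3)
1/((-46*34 + L) + m) = 1/((-46*34 - 3) + 612) = 1/((-1564 - 3) + 612) = 1/(-1567 + 612) = 1/(-955) = -1/955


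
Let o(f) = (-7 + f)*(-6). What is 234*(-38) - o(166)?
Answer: -7938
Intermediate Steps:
o(f) = 42 - 6*f
234*(-38) - o(166) = 234*(-38) - (42 - 6*166) = -8892 - (42 - 996) = -8892 - 1*(-954) = -8892 + 954 = -7938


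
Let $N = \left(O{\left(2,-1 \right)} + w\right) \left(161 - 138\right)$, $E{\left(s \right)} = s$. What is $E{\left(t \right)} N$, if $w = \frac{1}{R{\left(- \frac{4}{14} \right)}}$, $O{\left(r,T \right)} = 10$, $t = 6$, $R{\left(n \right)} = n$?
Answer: $897$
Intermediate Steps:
$w = - \frac{7}{2}$ ($w = \frac{1}{\left(-4\right) \frac{1}{14}} = \frac{1}{- \frac{2}{7}} = - \frac{7}{2} \approx -3.5$)
$N = \frac{299}{2}$ ($N = \left(10 - \frac{7}{2}\right) \left(161 - 138\right) = \frac{13}{2} \cdot 23 = \frac{299}{2} \approx 149.5$)
$E{\left(t \right)} N = 6 \cdot \frac{299}{2} = 897$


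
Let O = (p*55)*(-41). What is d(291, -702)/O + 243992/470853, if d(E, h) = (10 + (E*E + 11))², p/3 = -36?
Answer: 31279266180199/1061773515 ≈ 29459.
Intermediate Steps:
p = -108 (p = 3*(-36) = -108)
d(E, h) = (21 + E²)² (d(E, h) = (10 + (E² + 11))² = (10 + (11 + E²))² = (21 + E²)²)
O = 243540 (O = -108*55*(-41) = -5940*(-41) = 243540)
d(291, -702)/O + 243992/470853 = (21 + 291²)²/243540 + 243992/470853 = (21 + 84681)²*(1/243540) + 243992*(1/470853) = 84702²*(1/243540) + 243992/470853 = 7174428804*(1/243540) + 243992/470853 = 199289689/6765 + 243992/470853 = 31279266180199/1061773515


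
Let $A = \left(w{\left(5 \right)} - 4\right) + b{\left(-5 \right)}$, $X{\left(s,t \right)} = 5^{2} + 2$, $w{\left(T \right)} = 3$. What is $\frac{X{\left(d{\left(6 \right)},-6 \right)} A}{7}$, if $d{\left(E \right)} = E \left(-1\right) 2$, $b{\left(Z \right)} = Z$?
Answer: $- \frac{162}{7} \approx -23.143$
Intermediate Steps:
$d{\left(E \right)} = - 2 E$ ($d{\left(E \right)} = - E 2 = - 2 E$)
$X{\left(s,t \right)} = 27$ ($X{\left(s,t \right)} = 25 + 2 = 27$)
$A = -6$ ($A = \left(3 - 4\right) - 5 = -1 - 5 = -6$)
$\frac{X{\left(d{\left(6 \right)},-6 \right)} A}{7} = \frac{27 \left(-6\right)}{7} = \left(-162\right) \frac{1}{7} = - \frac{162}{7}$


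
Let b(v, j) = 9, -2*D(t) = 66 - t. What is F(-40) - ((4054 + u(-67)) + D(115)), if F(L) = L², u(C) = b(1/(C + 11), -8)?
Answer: -4975/2 ≈ -2487.5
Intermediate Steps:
D(t) = -33 + t/2 (D(t) = -(66 - t)/2 = -33 + t/2)
u(C) = 9
F(-40) - ((4054 + u(-67)) + D(115)) = (-40)² - ((4054 + 9) + (-33 + (½)*115)) = 1600 - (4063 + (-33 + 115/2)) = 1600 - (4063 + 49/2) = 1600 - 1*8175/2 = 1600 - 8175/2 = -4975/2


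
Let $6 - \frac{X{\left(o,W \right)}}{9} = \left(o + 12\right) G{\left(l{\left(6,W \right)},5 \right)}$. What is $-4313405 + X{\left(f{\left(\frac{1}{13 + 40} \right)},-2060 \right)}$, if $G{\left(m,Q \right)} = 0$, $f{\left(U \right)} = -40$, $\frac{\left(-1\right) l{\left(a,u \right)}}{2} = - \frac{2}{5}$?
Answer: $-4313351$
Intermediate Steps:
$l{\left(a,u \right)} = \frac{4}{5}$ ($l{\left(a,u \right)} = - 2 \left(- \frac{2}{5}\right) = - 2 \left(\left(-2\right) \frac{1}{5}\right) = \left(-2\right) \left(- \frac{2}{5}\right) = \frac{4}{5}$)
$X{\left(o,W \right)} = 54$ ($X{\left(o,W \right)} = 54 - 9 \left(o + 12\right) 0 = 54 - 9 \left(12 + o\right) 0 = 54 - 0 = 54 + 0 = 54$)
$-4313405 + X{\left(f{\left(\frac{1}{13 + 40} \right)},-2060 \right)} = -4313405 + 54 = -4313351$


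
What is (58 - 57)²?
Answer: 1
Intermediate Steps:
(58 - 57)² = 1² = 1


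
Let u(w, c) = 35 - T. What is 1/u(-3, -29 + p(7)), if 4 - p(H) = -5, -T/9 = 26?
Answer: 1/269 ≈ 0.0037175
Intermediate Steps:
T = -234 (T = -9*26 = -234)
p(H) = 9 (p(H) = 4 - 1*(-5) = 4 + 5 = 9)
u(w, c) = 269 (u(w, c) = 35 - 1*(-234) = 35 + 234 = 269)
1/u(-3, -29 + p(7)) = 1/269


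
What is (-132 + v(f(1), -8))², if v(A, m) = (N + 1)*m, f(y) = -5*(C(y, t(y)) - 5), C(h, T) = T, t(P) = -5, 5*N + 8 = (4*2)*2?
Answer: 583696/25 ≈ 23348.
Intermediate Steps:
N = 8/5 (N = -8/5 + ((4*2)*2)/5 = -8/5 + (8*2)/5 = -8/5 + (⅕)*16 = -8/5 + 16/5 = 8/5 ≈ 1.6000)
f(y) = 50 (f(y) = -5*(-5 - 5) = -5*(-10) = 50)
v(A, m) = 13*m/5 (v(A, m) = (8/5 + 1)*m = 13*m/5)
(-132 + v(f(1), -8))² = (-132 + (13/5)*(-8))² = (-132 - 104/5)² = (-764/5)² = 583696/25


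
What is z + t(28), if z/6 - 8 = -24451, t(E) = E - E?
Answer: -146658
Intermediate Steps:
t(E) = 0
z = -146658 (z = 48 + 6*(-24451) = 48 - 146706 = -146658)
z + t(28) = -146658 + 0 = -146658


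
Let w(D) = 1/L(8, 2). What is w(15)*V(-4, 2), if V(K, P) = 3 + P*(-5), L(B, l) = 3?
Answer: -7/3 ≈ -2.3333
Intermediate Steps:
V(K, P) = 3 - 5*P
w(D) = 1/3
w(15)*V(-4, 2) = (3 - 5*2)/3 = (3 - 10)/3 = (1/3)*(-7) = -7/3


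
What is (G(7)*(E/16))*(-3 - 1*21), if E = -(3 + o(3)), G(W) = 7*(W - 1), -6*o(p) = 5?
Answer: 273/2 ≈ 136.50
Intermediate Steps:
o(p) = -⅚ (o(p) = -⅙*5 = -⅚)
G(W) = -7 + 7*W (G(W) = 7*(-1 + W) = -7 + 7*W)
E = -13/6 (E = -(3 - ⅚) = -1*13/6 = -13/6 ≈ -2.1667)
(G(7)*(E/16))*(-3 - 1*21) = ((-7 + 7*7)*(-13/6/16))*(-3 - 1*21) = ((-7 + 49)*(-13/6*1/16))*(-3 - 21) = (42*(-13/96))*(-24) = -91/16*(-24) = 273/2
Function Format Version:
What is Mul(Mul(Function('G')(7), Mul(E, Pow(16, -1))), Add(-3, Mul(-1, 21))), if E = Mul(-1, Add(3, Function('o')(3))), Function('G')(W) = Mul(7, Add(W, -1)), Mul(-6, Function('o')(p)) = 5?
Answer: Rational(273, 2) ≈ 136.50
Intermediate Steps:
Function('o')(p) = Rational(-5, 6) (Function('o')(p) = Mul(Rational(-1, 6), 5) = Rational(-5, 6))
Function('G')(W) = Add(-7, Mul(7, W)) (Function('G')(W) = Mul(7, Add(-1, W)) = Add(-7, Mul(7, W)))
E = Rational(-13, 6) (E = Mul(-1, Add(3, Rational(-5, 6))) = Mul(-1, Rational(13, 6)) = Rational(-13, 6) ≈ -2.1667)
Mul(Mul(Function('G')(7), Mul(E, Pow(16, -1))), Add(-3, Mul(-1, 21))) = Mul(Mul(Add(-7, Mul(7, 7)), Mul(Rational(-13, 6), Pow(16, -1))), Add(-3, Mul(-1, 21))) = Mul(Mul(Add(-7, 49), Mul(Rational(-13, 6), Rational(1, 16))), Add(-3, -21)) = Mul(Mul(42, Rational(-13, 96)), -24) = Mul(Rational(-91, 16), -24) = Rational(273, 2)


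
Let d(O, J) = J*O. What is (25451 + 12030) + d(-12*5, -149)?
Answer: 46421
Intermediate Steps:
(25451 + 12030) + d(-12*5, -149) = (25451 + 12030) - (-1788)*5 = 37481 - 149*(-60) = 37481 + 8940 = 46421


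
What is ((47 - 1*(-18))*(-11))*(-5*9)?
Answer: 32175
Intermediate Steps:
((47 - 1*(-18))*(-11))*(-5*9) = ((47 + 18)*(-11))*(-45) = (65*(-11))*(-45) = -715*(-45) = 32175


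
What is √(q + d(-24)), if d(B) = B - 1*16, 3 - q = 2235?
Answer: 4*I*√142 ≈ 47.666*I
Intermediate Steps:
q = -2232 (q = 3 - 1*2235 = 3 - 2235 = -2232)
d(B) = -16 + B (d(B) = B - 16 = -16 + B)
√(q + d(-24)) = √(-2232 + (-16 - 24)) = √(-2232 - 40) = √(-2272) = 4*I*√142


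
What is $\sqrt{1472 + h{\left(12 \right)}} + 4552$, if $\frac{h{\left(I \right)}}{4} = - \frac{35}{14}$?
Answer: $4552 + \sqrt{1462} \approx 4590.2$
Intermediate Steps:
$h{\left(I \right)} = -10$ ($h{\left(I \right)} = 4 \left(- \frac{35}{14}\right) = 4 \left(\left(-35\right) \frac{1}{14}\right) = 4 \left(- \frac{5}{2}\right) = -10$)
$\sqrt{1472 + h{\left(12 \right)}} + 4552 = \sqrt{1472 - 10} + 4552 = \sqrt{1462} + 4552 = 4552 + \sqrt{1462}$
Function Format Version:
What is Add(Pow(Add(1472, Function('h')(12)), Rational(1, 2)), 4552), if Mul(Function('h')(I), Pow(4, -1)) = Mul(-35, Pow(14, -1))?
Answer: Add(4552, Pow(1462, Rational(1, 2))) ≈ 4590.2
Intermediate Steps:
Function('h')(I) = -10 (Function('h')(I) = Mul(4, Mul(-35, Pow(14, -1))) = Mul(4, Mul(-35, Rational(1, 14))) = Mul(4, Rational(-5, 2)) = -10)
Add(Pow(Add(1472, Function('h')(12)), Rational(1, 2)), 4552) = Add(Pow(Add(1472, -10), Rational(1, 2)), 4552) = Add(Pow(1462, Rational(1, 2)), 4552) = Add(4552, Pow(1462, Rational(1, 2)))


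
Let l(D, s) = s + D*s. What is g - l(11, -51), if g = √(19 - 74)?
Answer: 612 + I*√55 ≈ 612.0 + 7.4162*I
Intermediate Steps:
g = I*√55 (g = √(-55) = I*√55 ≈ 7.4162*I)
g - l(11, -51) = I*√55 - (-51)*(1 + 11) = I*√55 - (-51)*12 = I*√55 - 1*(-612) = I*√55 + 612 = 612 + I*√55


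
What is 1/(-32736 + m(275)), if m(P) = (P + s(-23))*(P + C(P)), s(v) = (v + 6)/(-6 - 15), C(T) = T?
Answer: 21/2498144 ≈ 8.4062e-6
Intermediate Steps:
s(v) = -2/7 - v/21 (s(v) = (6 + v)/(-21) = (6 + v)*(-1/21) = -2/7 - v/21)
m(P) = 2*P*(17/21 + P) (m(P) = (P + (-2/7 - 1/21*(-23)))*(P + P) = (P + (-2/7 + 23/21))*(2*P) = (P + 17/21)*(2*P) = (17/21 + P)*(2*P) = 2*P*(17/21 + P))
1/(-32736 + m(275)) = 1/(-32736 + (2/21)*275*(17 + 21*275)) = 1/(-32736 + (2/21)*275*(17 + 5775)) = 1/(-32736 + (2/21)*275*5792) = 1/(-32736 + 3185600/21) = 1/(2498144/21) = 21/2498144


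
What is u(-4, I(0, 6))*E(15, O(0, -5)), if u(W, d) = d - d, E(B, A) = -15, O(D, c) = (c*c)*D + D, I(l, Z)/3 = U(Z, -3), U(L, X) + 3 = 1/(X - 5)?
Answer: 0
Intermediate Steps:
U(L, X) = -3 + 1/(-5 + X) (U(L, X) = -3 + 1/(X - 5) = -3 + 1/(-5 + X))
I(l, Z) = -75/8 (I(l, Z) = 3*((16 - 3*(-3))/(-5 - 3)) = 3*((16 + 9)/(-8)) = 3*(-⅛*25) = 3*(-25/8) = -75/8)
O(D, c) = D + D*c² (O(D, c) = c²*D + D = D*c² + D = D + D*c²)
u(W, d) = 0
u(-4, I(0, 6))*E(15, O(0, -5)) = 0*(-15) = 0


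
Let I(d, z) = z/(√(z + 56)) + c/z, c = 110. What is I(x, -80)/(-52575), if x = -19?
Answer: 11/420600 - 4*I*√6/31545 ≈ 2.6153e-5 - 0.0003106*I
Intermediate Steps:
I(d, z) = 110/z + z/√(56 + z) (I(d, z) = z/(√(z + 56)) + 110/z = z/(√(56 + z)) + 110/z = z/√(56 + z) + 110/z = 110/z + z/√(56 + z))
I(x, -80)/(-52575) = (110/(-80) - 80/√(56 - 80))/(-52575) = (110*(-1/80) - (-20)*I*√6/3)*(-1/52575) = (-11/8 - (-20)*I*√6/3)*(-1/52575) = (-11/8 + 20*I*√6/3)*(-1/52575) = 11/420600 - 4*I*√6/31545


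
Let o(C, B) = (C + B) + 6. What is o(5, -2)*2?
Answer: 18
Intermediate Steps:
o(C, B) = 6 + B + C (o(C, B) = (B + C) + 6 = 6 + B + C)
o(5, -2)*2 = (6 - 2 + 5)*2 = 9*2 = 18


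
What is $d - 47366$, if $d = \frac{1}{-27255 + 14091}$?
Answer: $- \frac{623526025}{13164} \approx -47366.0$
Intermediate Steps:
$d = - \frac{1}{13164}$ ($d = \frac{1}{-13164} = - \frac{1}{13164} \approx -7.5965 \cdot 10^{-5}$)
$d - 47366 = - \frac{1}{13164} - 47366 = - \frac{623526025}{13164}$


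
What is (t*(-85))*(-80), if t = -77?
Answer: -523600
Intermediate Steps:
(t*(-85))*(-80) = -77*(-85)*(-80) = 6545*(-80) = -523600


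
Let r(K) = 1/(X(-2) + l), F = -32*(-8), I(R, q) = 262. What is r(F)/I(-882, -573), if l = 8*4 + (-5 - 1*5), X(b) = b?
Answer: 1/5240 ≈ 0.00019084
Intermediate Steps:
l = 22 (l = 32 + (-5 - 5) = 32 - 10 = 22)
F = 256
r(K) = 1/20 (r(K) = 1/(-2 + 22) = 1/20)
r(F)/I(-882, -573) = (1/20)/262 = (1/20)*(1/262) = 1/5240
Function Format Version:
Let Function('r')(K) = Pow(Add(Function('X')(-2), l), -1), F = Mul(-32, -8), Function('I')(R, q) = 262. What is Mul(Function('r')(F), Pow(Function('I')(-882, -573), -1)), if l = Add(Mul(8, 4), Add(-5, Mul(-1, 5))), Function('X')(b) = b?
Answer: Rational(1, 5240) ≈ 0.00019084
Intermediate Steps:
l = 22 (l = Add(32, Add(-5, -5)) = Add(32, -10) = 22)
F = 256
Function('r')(K) = Rational(1, 20) (Function('r')(K) = Pow(Add(-2, 22), -1) = Pow(20, -1) = Rational(1, 20))
Mul(Function('r')(F), Pow(Function('I')(-882, -573), -1)) = Mul(Rational(1, 20), Pow(262, -1)) = Mul(Rational(1, 20), Rational(1, 262)) = Rational(1, 5240)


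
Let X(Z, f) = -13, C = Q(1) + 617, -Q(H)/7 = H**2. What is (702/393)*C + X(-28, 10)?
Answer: 141037/131 ≈ 1076.6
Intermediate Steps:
Q(H) = -7*H**2
C = 610 (C = -7*1**2 + 617 = -7*1 + 617 = -7 + 617 = 610)
(702/393)*C + X(-28, 10) = (702/393)*610 - 13 = (702*(1/393))*610 - 13 = (234/131)*610 - 13 = 142740/131 - 13 = 141037/131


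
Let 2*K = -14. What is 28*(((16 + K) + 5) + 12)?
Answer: 728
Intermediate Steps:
K = -7 (K = (½)*(-14) = -7)
28*(((16 + K) + 5) + 12) = 28*(((16 - 7) + 5) + 12) = 28*((9 + 5) + 12) = 28*(14 + 12) = 28*26 = 728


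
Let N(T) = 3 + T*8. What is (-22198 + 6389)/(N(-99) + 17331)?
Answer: -15809/16542 ≈ -0.95569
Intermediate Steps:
N(T) = 3 + 8*T
(-22198 + 6389)/(N(-99) + 17331) = (-22198 + 6389)/((3 + 8*(-99)) + 17331) = -15809/((3 - 792) + 17331) = -15809/(-789 + 17331) = -15809/16542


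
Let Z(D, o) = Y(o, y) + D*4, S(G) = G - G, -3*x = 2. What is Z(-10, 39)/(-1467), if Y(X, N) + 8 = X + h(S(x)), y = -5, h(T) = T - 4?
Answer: 13/1467 ≈ 0.0088616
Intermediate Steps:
x = -⅔ (x = -⅓*2 = -⅔ ≈ -0.66667)
S(G) = 0
h(T) = -4 + T
Y(X, N) = -12 + X (Y(X, N) = -8 + (X + (-4 + 0)) = -8 + (X - 4) = -8 + (-4 + X) = -12 + X)
Z(D, o) = -12 + o + 4*D (Z(D, o) = (-12 + o) + D*4 = (-12 + o) + 4*D = -12 + o + 4*D)
Z(-10, 39)/(-1467) = (-12 + 39 + 4*(-10))/(-1467) = (-12 + 39 - 40)*(-1/1467) = -13*(-1/1467) = 13/1467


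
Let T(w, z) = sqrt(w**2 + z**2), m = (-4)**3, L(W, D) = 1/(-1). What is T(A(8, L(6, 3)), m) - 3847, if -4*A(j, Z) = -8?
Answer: -3847 + 10*sqrt(41) ≈ -3783.0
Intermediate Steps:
L(W, D) = -1
A(j, Z) = 2 (A(j, Z) = -1/4*(-8) = 2)
m = -64
T(A(8, L(6, 3)), m) - 3847 = sqrt(2**2 + (-64)**2) - 3847 = sqrt(4 + 4096) - 3847 = sqrt(4100) - 3847 = 10*sqrt(41) - 3847 = -3847 + 10*sqrt(41)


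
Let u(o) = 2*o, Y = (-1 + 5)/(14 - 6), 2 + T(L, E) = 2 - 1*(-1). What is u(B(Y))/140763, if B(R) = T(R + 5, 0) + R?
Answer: 1/46921 ≈ 2.1312e-5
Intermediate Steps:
T(L, E) = 1 (T(L, E) = -2 + (2 - 1*(-1)) = -2 + (2 + 1) = -2 + 3 = 1)
Y = ½ (Y = 4/8 = 4*(⅛) = ½ ≈ 0.50000)
B(R) = 1 + R
u(B(Y))/140763 = (2*(1 + ½))/140763 = (2*(3/2))*(1/140763) = 3*(1/140763) = 1/46921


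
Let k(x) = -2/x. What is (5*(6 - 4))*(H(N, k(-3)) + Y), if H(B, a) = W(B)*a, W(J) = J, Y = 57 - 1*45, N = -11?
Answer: 140/3 ≈ 46.667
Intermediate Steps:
Y = 12 (Y = 57 - 45 = 12)
H(B, a) = B*a
(5*(6 - 4))*(H(N, k(-3)) + Y) = (5*(6 - 4))*(-(-22)/(-3) + 12) = (5*2)*(-(-22)*(-1)/3 + 12) = 10*(-11*⅔ + 12) = 10*(-22/3 + 12) = 10*(14/3) = 140/3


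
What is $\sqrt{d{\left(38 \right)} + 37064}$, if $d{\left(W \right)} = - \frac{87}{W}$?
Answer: $\frac{\sqrt{53517110}}{38} \approx 192.51$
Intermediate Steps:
$\sqrt{d{\left(38 \right)} + 37064} = \sqrt{- \frac{87}{38} + 37064} = \sqrt{\frac{1408345}{38}} = \frac{\sqrt{53517110}}{38}$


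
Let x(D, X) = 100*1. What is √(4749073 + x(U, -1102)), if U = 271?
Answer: √4749173 ≈ 2179.3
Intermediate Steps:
x(D, X) = 100
√(4749073 + x(U, -1102)) = √(4749073 + 100) = √4749173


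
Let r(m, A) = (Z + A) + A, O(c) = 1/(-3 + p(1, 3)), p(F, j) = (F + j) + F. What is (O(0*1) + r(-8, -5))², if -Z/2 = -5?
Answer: ¼ ≈ 0.25000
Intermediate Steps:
Z = 10 (Z = -2*(-5) = 10)
p(F, j) = j + 2*F
O(c) = ½ (O(c) = 1/(-3 + (3 + 2*1)) = 1/(-3 + (3 + 2)) = 1/(-3 + 5) = 1/2 = ½)
r(m, A) = 10 + 2*A (r(m, A) = (10 + A) + A = 10 + 2*A)
(O(0*1) + r(-8, -5))² = (½ + (10 + 2*(-5)))² = (½ + (10 - 10))² = (½ + 0)² = (½)² = ¼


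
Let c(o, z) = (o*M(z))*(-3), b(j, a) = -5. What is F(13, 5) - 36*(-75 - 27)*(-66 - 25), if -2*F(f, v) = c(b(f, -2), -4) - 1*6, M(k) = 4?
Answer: -334179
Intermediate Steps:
c(o, z) = -12*o (c(o, z) = (o*4)*(-3) = (4*o)*(-3) = -12*o)
F(f, v) = -27 (F(f, v) = -(-12*(-5) - 1*6)/2 = -(60 - 6)/2 = -½*54 = -27)
F(13, 5) - 36*(-75 - 27)*(-66 - 25) = -27 - 36*(-75 - 27)*(-66 - 25) = -27 - (-3672)*(-91) = -27 - 36*9282 = -27 - 334152 = -334179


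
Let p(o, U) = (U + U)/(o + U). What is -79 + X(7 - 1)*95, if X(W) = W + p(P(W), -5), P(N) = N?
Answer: -459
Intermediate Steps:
p(o, U) = 2*U/(U + o) (p(o, U) = (2*U)/(U + o) = 2*U/(U + o))
X(W) = W - 10/(-5 + W) (X(W) = W + 2*(-5)/(-5 + W) = W - 10/(-5 + W))
-79 + X(7 - 1)*95 = -79 + ((-10 + (7 - 1)*(-5 + (7 - 1)))/(-5 + (7 - 1)))*95 = -79 + ((-10 + 6*(-5 + 6))/(-5 + 6))*95 = -79 + ((-10 + 6*1)/1)*95 = -79 + (1*(-10 + 6))*95 = -79 + (1*(-4))*95 = -79 - 4*95 = -79 - 380 = -459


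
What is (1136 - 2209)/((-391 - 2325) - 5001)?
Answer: 1073/7717 ≈ 0.13904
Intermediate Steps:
(1136 - 2209)/((-391 - 2325) - 5001) = -1073/(-2716 - 5001) = -1073/(-7717) = -1073*(-1/7717) = 1073/7717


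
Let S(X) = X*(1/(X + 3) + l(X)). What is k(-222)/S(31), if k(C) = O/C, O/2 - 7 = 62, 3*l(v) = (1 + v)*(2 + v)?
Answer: -782/13728443 ≈ -5.6962e-5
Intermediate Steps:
l(v) = (1 + v)*(2 + v)/3 (l(v) = ((1 + v)*(2 + v))/3 = (1 + v)*(2 + v)/3)
O = 138 (O = 14 + 2*62 = 14 + 124 = 138)
k(C) = 138/C
S(X) = X*(2/3 + X + 1/(3 + X) + X**2/3) (S(X) = X*(1/(X + 3) + (2/3 + X + X**2/3)) = X*(1/(3 + X) + (2/3 + X + X**2/3)) = X*(2/3 + X + 1/(3 + X) + X**2/3))
k(-222)/S(31) = (138/(-222))/(((1/3)*31*(9 + 31**3 + 6*31**2 + 11*31)/(3 + 31))) = (138*(-1/222))/(((1/3)*31*(9 + 29791 + 6*961 + 341)/34)) = -23*102/(31*(9 + 29791 + 5766 + 341))/37 = -23/(37*((1/3)*31*(1/34)*35907)) = -23/(37*371039/34) = -23/37*34/371039 = -782/13728443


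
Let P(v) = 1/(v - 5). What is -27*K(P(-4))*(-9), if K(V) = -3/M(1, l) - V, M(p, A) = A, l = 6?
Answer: -189/2 ≈ -94.500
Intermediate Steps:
P(v) = 1/(-5 + v)
K(V) = -1/2 - V (K(V) = -3/6 - V = -3*1/6 - V = -1/2 - V)
-27*K(P(-4))*(-9) = -27*(-1/2 - 1/(-5 - 4))*(-9) = -27*(-1/2 - 1/(-9))*(-9) = -27*(-1/2 - 1*(-1/9))*(-9) = -27*(-1/2 + 1/9)*(-9) = -27*(-7/18)*(-9) = (21/2)*(-9) = -189/2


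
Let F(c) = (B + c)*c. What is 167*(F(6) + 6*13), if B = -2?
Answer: 17034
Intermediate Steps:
F(c) = c*(-2 + c) (F(c) = (-2 + c)*c = c*(-2 + c))
167*(F(6) + 6*13) = 167*(6*(-2 + 6) + 6*13) = 167*(6*4 + 78) = 167*(24 + 78) = 167*102 = 17034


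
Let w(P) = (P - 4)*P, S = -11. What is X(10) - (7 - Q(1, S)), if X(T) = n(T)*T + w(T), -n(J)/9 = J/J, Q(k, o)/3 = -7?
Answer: -58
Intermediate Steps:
Q(k, o) = -21 (Q(k, o) = 3*(-7) = -21)
w(P) = P*(-4 + P) (w(P) = (-4 + P)*P = P*(-4 + P))
n(J) = -9 (n(J) = -9*J/J = -9*1 = -9)
X(T) = -9*T + T*(-4 + T)
X(10) - (7 - Q(1, S)) = 10*(-13 + 10) - (7 - 1*(-21)) = 10*(-3) - (7 + 21) = -30 - 1*28 = -30 - 28 = -58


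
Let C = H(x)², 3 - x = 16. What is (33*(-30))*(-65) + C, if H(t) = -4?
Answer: 64366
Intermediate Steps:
x = -13 (x = 3 - 1*16 = 3 - 16 = -13)
C = 16 (C = (-4)² = 16)
(33*(-30))*(-65) + C = (33*(-30))*(-65) + 16 = -990*(-65) + 16 = 64350 + 16 = 64366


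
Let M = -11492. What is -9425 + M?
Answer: -20917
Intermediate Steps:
-9425 + M = -9425 - 11492 = -20917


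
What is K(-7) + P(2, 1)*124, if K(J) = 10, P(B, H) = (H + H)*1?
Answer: 258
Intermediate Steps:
P(B, H) = 2*H (P(B, H) = (2*H)*1 = 2*H)
K(-7) + P(2, 1)*124 = 10 + (2*1)*124 = 10 + 2*124 = 10 + 248 = 258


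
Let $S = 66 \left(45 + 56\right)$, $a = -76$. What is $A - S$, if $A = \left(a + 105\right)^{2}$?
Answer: $-5825$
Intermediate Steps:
$A = 841$ ($A = \left(-76 + 105\right)^{2} = 29^{2} = 841$)
$S = 6666$ ($S = 66 \cdot 101 = 6666$)
$A - S = 841 - 6666 = -5825$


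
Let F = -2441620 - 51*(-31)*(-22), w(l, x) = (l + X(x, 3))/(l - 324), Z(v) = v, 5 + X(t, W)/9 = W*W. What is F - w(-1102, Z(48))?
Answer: -1765675159/713 ≈ -2.4764e+6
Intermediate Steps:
X(t, W) = -45 + 9*W² (X(t, W) = -45 + 9*(W*W) = -45 + 9*W²)
w(l, x) = (36 + l)/(-324 + l) (w(l, x) = (l + (-45 + 9*3²))/(l - 324) = (l + (-45 + 9*9))/(-324 + l) = (l + (-45 + 81))/(-324 + l) = (l + 36)/(-324 + l) = (36 + l)/(-324 + l))
F = -2476402 (F = -2441620 - (-1581)*(-22) = -2441620 - 1*34782 = -2441620 - 34782 = -2476402)
F - w(-1102, Z(48)) = -2476402 - (36 - 1102)/(-324 - 1102) = -2476402 - (-1066)/(-1426) = -2476402 - (-1)*(-1066)/1426 = -2476402 - 1*533/713 = -2476402 - 533/713 = -1765675159/713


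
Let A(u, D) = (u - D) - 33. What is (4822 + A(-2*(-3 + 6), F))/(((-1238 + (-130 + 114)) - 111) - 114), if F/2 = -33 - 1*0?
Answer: -4849/1479 ≈ -3.2786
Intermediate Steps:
F = -66 (F = 2*(-33 - 1*0) = 2*(-33 + 0) = 2*(-33) = -66)
A(u, D) = -33 + u - D
(4822 + A(-2*(-3 + 6), F))/(((-1238 + (-130 + 114)) - 111) - 114) = (4822 + (-33 - 2*(-3 + 6) - 1*(-66)))/(((-1238 + (-130 + 114)) - 111) - 114) = (4822 + (-33 - 2*3 + 66))/(((-1238 - 16) - 111) - 114) = (4822 + (-33 - 6 + 66))/((-1254 - 111) - 114) = (4822 + 27)/(-1365 - 114) = 4849/(-1479) = 4849*(-1/1479) = -4849/1479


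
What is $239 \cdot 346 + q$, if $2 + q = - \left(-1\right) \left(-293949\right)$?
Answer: $-211257$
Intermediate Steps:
$q = -293951$ ($q = -2 - \left(-1\right) \left(-293949\right) = -2 - 293949 = -293951$)
$239 \cdot 346 + q = 239 \cdot 346 - 293951 = 82694 - 293951 = -211257$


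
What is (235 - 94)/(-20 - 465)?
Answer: -141/485 ≈ -0.29072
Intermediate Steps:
(235 - 94)/(-20 - 465) = 141/(-485) = 141*(-1/485) = -141/485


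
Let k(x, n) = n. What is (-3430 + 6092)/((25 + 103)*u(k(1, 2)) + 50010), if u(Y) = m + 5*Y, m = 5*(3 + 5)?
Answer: 1331/28205 ≈ 0.047190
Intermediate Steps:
m = 40 (m = 5*8 = 40)
u(Y) = 40 + 5*Y
(-3430 + 6092)/((25 + 103)*u(k(1, 2)) + 50010) = (-3430 + 6092)/((25 + 103)*(40 + 5*2) + 50010) = 2662/(128*(40 + 10) + 50010) = 2662/(128*50 + 50010) = 2662/(6400 + 50010) = 2662/56410 = 2662*(1/56410) = 1331/28205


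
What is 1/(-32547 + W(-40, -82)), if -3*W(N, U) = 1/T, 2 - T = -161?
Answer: -489/15915484 ≈ -3.0725e-5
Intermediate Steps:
T = 163 (T = 2 - 1*(-161) = 2 + 161 = 163)
W(N, U) = -1/489 (W(N, U) = -1/3/163 = -1/3*1/163 = -1/489)
1/(-32547 + W(-40, -82)) = 1/(-32547 - 1/489) = 1/(-15915484/489) = -489/15915484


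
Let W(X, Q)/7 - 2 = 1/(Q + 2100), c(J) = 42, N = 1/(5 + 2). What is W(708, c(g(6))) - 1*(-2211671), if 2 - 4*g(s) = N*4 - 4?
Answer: 676775611/306 ≈ 2.2117e+6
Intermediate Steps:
N = ⅐ (N = 1/7 = ⅐ ≈ 0.14286)
g(s) = 19/14 (g(s) = ½ - ((⅐)*4 - 4)/4 = ½ - (4/7 - 4)/4 = ½ - ¼*(-24/7) = ½ + 6/7 = 19/14)
W(X, Q) = 14 + 7/(2100 + Q) (W(X, Q) = 14 + 7/(Q + 2100) = 14 + 7/(2100 + Q))
W(708, c(g(6))) - 1*(-2211671) = 7*(4201 + 2*42)/(2100 + 42) - 1*(-2211671) = 7*(4201 + 84)/2142 + 2211671 = 7*(1/2142)*4285 + 2211671 = 4285/306 + 2211671 = 676775611/306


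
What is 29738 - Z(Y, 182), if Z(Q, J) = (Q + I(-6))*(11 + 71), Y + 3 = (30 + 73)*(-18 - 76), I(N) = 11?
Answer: 823006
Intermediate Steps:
Y = -9685 (Y = -3 + (30 + 73)*(-18 - 76) = -3 + 103*(-94) = -3 - 9682 = -9685)
Z(Q, J) = 902 + 82*Q (Z(Q, J) = (Q + 11)*(11 + 71) = (11 + Q)*82 = 902 + 82*Q)
29738 - Z(Y, 182) = 29738 - (902 + 82*(-9685)) = 29738 - (902 - 794170) = 29738 - 1*(-793268) = 29738 + 793268 = 823006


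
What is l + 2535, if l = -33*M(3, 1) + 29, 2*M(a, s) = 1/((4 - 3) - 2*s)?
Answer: 5161/2 ≈ 2580.5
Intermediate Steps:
M(a, s) = 1/(2*(1 - 2*s)) (M(a, s) = 1/(2*((4 - 3) - 2*s)) = 1/(2*(1 - 2*s)))
l = 91/2 (l = -(-33)/(-2 + 4*1) + 29 = -(-33)/(-2 + 4) + 29 = -(-33)/2 + 29 = -33*(-1/2) + 29 = 33/2 + 29 = 91/2 ≈ 45.500)
l + 2535 = 91/2 + 2535 = 5161/2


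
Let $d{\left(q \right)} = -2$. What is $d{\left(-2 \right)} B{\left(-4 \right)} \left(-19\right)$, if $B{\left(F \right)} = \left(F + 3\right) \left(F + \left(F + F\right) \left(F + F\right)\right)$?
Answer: $-2280$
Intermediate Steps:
$B{\left(F \right)} = \left(3 + F\right) \left(F + 4 F^{2}\right)$ ($B{\left(F \right)} = \left(3 + F\right) \left(F + 2 F 2 F\right) = \left(3 + F\right) \left(F + 4 F^{2}\right)$)
$d{\left(-2 \right)} B{\left(-4 \right)} \left(-19\right) = - 2 \left(- 4 \left(3 + 4 \left(-4\right)^{2} + 13 \left(-4\right)\right)\right) \left(-19\right) = - 2 \left(- 4 \left(3 + 4 \cdot 16 - 52\right)\right) \left(-19\right) = - 2 \left(- 4 \left(3 + 64 - 52\right)\right) \left(-19\right) = - 2 \left(\left(-4\right) 15\right) \left(-19\right) = \left(-2\right) \left(-60\right) \left(-19\right) = 120 \left(-19\right) = -2280$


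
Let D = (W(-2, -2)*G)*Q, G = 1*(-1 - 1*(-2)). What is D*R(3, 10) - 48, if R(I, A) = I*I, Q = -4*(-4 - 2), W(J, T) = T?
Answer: -480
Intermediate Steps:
G = 1 (G = 1*(-1 + 2) = 1*1 = 1)
Q = 24 (Q = -4*(-6) = 24)
R(I, A) = I**2
D = -48 (D = -2*1*24 = -2*24 = -48)
D*R(3, 10) - 48 = -48*3**2 - 48 = -48*9 - 48 = -432 - 48 = -480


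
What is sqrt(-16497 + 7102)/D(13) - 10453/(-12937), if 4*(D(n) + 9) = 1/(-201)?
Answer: 10453/12937 - 804*I*sqrt(9395)/7237 ≈ 0.80799 - 10.768*I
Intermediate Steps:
D(n) = -7237/804 (D(n) = -9 + (1/4)/(-201) = -9 + (1/4)*(-1/201) = -9 - 1/804 = -7237/804)
sqrt(-16497 + 7102)/D(13) - 10453/(-12937) = sqrt(-16497 + 7102)/(-7237/804) - 10453/(-12937) = sqrt(-9395)*(-804/7237) - 10453*(-1/12937) = (I*sqrt(9395))*(-804/7237) + 10453/12937 = -804*I*sqrt(9395)/7237 + 10453/12937 = 10453/12937 - 804*I*sqrt(9395)/7237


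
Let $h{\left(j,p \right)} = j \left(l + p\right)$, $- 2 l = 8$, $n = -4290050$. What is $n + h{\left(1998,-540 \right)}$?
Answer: $-5376962$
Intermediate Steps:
$l = -4$ ($l = \left(- \frac{1}{2}\right) 8 = -4$)
$h{\left(j,p \right)} = j \left(-4 + p\right)$
$n + h{\left(1998,-540 \right)} = -4290050 + 1998 \left(-4 - 540\right) = -4290050 + 1998 \left(-544\right) = -4290050 - 1086912 = -5376962$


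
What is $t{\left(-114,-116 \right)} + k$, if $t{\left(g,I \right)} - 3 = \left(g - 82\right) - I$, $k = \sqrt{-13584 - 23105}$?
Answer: $-77 + i \sqrt{36689} \approx -77.0 + 191.54 i$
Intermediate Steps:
$k = i \sqrt{36689}$ ($k = \sqrt{-36689} = i \sqrt{36689} \approx 191.54 i$)
$t{\left(g,I \right)} = -79 + g - I$ ($t{\left(g,I \right)} = 3 - \left(82 + I - g\right) = -79 + g - I$)
$t{\left(-114,-116 \right)} + k = \left(-79 - 114 - -116\right) + i \sqrt{36689} = \left(-79 - 114 + 116\right) + i \sqrt{36689} = -77 + i \sqrt{36689}$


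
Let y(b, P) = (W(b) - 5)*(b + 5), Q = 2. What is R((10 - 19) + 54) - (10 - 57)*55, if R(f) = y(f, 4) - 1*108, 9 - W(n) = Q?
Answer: 2577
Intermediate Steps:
W(n) = 7 (W(n) = 9 - 1*2 = 9 - 2 = 7)
y(b, P) = 10 + 2*b (y(b, P) = (7 - 5)*(b + 5) = 2*(5 + b) = 10 + 2*b)
R(f) = -98 + 2*f (R(f) = (10 + 2*f) - 1*108 = (10 + 2*f) - 108 = -98 + 2*f)
R((10 - 19) + 54) - (10 - 57)*55 = (-98 + 2*((10 - 19) + 54)) - (10 - 57)*55 = (-98 + 2*(-9 + 54)) - (-47)*55 = (-98 + 2*45) - 1*(-2585) = (-98 + 90) + 2585 = -8 + 2585 = 2577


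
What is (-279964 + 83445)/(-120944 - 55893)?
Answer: 196519/176837 ≈ 1.1113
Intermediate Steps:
(-279964 + 83445)/(-120944 - 55893) = -196519/(-176837) = -196519*(-1/176837) = 196519/176837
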